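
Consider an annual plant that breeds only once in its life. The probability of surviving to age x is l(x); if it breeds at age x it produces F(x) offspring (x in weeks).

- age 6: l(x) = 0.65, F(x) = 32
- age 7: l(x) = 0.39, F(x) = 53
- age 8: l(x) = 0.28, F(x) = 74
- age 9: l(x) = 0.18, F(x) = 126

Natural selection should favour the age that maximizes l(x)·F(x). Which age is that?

Expected offspring if breeding at age x = l(x) × F(x):
  age 6: 0.65 × 32 = 20.800
  age 7: 0.39 × 53 = 20.670
  age 8: 0.28 × 74 = 20.720
  age 9: 0.18 × 126 = 22.680
Maximum at age 9 (22.680).

9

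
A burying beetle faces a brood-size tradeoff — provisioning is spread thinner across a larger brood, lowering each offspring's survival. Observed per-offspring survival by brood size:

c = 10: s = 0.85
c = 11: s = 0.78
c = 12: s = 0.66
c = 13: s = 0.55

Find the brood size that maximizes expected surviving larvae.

Expected surviving larvae = c × s(c):
  c=10: 10 × 0.85 = 8.500
  c=11: 11 × 0.78 = 8.580
  c=12: 12 × 0.66 = 7.920
  c=13: 13 × 0.55 = 7.150
Maximum at c = 11 (8.580 surviving larvae).

11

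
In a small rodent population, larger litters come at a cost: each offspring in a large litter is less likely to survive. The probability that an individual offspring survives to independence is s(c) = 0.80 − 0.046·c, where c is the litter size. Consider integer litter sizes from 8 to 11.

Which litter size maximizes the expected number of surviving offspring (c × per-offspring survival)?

9

Expected surviving offspring = c × s(c):
  c=8: 8 × 0.432 = 3.456
  c=9: 9 × 0.386 = 3.474
  c=10: 10 × 0.340 = 3.400
  c=11: 11 × 0.294 = 3.234
Maximum at c = 9 (3.474 surviving offspring).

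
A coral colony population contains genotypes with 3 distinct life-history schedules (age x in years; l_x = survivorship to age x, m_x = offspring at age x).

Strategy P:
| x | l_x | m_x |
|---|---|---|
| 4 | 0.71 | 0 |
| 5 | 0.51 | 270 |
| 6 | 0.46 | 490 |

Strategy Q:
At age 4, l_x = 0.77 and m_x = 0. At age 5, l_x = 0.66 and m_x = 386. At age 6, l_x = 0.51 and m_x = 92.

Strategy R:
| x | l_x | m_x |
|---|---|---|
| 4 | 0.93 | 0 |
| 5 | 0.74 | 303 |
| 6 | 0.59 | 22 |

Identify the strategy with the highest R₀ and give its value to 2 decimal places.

363.10

Strategy P: R₀ = 0.71×0 + 0.51×270 + 0.46×490 = 363.1000
Strategy Q: R₀ = 0.77×0 + 0.66×386 + 0.51×92 = 301.6800
Strategy R: R₀ = 0.93×0 + 0.74×303 + 0.59×22 = 237.2000
Highest R₀: strategy P with 363.1000.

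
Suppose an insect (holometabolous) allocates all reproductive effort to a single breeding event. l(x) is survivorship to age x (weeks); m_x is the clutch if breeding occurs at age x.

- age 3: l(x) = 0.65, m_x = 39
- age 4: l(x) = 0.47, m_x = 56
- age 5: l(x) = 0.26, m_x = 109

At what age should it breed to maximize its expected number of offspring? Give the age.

Expected offspring if breeding at age x = l(x) × m_x:
  age 3: 0.65 × 39 = 25.350
  age 4: 0.47 × 56 = 26.320
  age 5: 0.26 × 109 = 28.340
Maximum at age 5 (28.340).

5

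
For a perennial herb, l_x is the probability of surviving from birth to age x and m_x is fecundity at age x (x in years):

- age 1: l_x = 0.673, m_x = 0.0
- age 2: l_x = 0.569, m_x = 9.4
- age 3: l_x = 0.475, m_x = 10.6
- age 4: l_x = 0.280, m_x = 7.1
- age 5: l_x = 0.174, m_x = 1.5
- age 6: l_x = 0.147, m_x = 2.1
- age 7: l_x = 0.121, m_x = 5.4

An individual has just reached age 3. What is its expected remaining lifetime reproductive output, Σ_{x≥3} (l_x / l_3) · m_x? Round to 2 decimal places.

l_3 = 0.475. Conditional survival from age 3 to x is l_x / l_3.
  x=3: (0.475/0.475) × 10.6 = 10.6000
  x=4: (0.280/0.475) × 7.1 = 4.1853
  x=5: (0.174/0.475) × 1.5 = 0.5495
  x=6: (0.147/0.475) × 2.1 = 0.6499
  x=7: (0.121/0.475) × 5.4 = 1.3756
Sum = 10.6000 + 4.1853 + 0.5495 + 0.6499 + 1.3756 = 17.3602

17.36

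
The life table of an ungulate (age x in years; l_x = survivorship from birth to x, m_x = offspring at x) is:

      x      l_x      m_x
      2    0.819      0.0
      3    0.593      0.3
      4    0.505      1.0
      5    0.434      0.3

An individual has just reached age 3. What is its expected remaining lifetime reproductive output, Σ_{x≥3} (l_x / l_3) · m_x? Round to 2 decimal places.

1.37

l_3 = 0.593. Conditional survival from age 3 to x is l_x / l_3.
  x=3: (0.593/0.593) × 0.3 = 0.3000
  x=4: (0.505/0.593) × 1.0 = 0.8516
  x=5: (0.434/0.593) × 0.3 = 0.2196
Sum = 0.3000 + 0.8516 + 0.2196 = 1.3712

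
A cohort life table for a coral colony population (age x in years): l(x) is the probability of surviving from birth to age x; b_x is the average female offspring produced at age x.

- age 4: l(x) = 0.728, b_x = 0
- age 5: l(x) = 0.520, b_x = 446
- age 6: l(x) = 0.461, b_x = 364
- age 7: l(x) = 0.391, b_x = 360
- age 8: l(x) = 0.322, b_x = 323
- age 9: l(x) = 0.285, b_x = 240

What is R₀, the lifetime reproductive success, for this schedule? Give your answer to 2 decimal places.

R₀ = Σ l(x) b_x:
  age 4: 0.728 × 0 = 0.0000
  age 5: 0.520 × 446 = 231.9200
  age 6: 0.461 × 364 = 167.8040
  age 7: 0.391 × 360 = 140.7600
  age 8: 0.322 × 323 = 104.0060
  age 9: 0.285 × 240 = 68.4000
R₀ = 0.0000 + 231.9200 + 167.8040 + 140.7600 + 104.0060 + 68.4000 = 712.8900

712.89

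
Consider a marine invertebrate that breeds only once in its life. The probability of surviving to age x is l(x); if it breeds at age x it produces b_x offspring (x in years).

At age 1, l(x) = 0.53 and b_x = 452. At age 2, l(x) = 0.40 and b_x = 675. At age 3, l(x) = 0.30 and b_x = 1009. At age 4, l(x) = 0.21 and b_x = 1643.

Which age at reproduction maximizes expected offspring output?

Expected offspring if breeding at age x = l(x) × b_x:
  age 1: 0.53 × 452 = 239.560
  age 2: 0.40 × 675 = 270.000
  age 3: 0.30 × 1009 = 302.700
  age 4: 0.21 × 1643 = 345.030
Maximum at age 4 (345.030).

4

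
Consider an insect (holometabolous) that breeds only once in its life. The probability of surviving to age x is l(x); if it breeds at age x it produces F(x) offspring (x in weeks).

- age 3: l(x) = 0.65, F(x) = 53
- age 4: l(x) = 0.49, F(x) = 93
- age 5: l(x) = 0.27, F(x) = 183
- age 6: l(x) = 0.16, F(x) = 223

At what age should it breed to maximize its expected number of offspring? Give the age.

5

Expected offspring if breeding at age x = l(x) × F(x):
  age 3: 0.65 × 53 = 34.450
  age 4: 0.49 × 93 = 45.570
  age 5: 0.27 × 183 = 49.410
  age 6: 0.16 × 223 = 35.680
Maximum at age 5 (49.410).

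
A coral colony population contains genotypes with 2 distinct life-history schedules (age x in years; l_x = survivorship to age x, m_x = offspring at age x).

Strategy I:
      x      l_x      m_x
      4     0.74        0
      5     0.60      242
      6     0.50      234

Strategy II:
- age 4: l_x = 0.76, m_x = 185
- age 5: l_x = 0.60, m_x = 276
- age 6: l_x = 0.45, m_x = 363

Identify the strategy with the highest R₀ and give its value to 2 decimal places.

469.55

Strategy I: R₀ = 0.74×0 + 0.60×242 + 0.50×234 = 262.2000
Strategy II: R₀ = 0.76×185 + 0.60×276 + 0.45×363 = 469.5500
Highest R₀: strategy II with 469.5500.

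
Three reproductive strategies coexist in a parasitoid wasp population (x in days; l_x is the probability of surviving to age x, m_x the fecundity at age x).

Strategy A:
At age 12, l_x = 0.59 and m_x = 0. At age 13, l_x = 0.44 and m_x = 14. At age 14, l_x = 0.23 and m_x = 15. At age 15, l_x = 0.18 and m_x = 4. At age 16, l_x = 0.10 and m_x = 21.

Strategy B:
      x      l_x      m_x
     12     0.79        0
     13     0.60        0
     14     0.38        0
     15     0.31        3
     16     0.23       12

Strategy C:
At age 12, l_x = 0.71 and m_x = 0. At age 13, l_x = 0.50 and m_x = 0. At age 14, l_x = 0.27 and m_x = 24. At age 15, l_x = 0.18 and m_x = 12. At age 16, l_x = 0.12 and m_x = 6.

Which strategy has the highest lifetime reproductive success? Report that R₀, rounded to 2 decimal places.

Strategy A: R₀ = 0.59×0 + 0.44×14 + 0.23×15 + 0.18×4 + 0.10×21 = 12.4300
Strategy B: R₀ = 0.79×0 + 0.60×0 + 0.38×0 + 0.31×3 + 0.23×12 = 3.6900
Strategy C: R₀ = 0.71×0 + 0.50×0 + 0.27×24 + 0.18×12 + 0.12×6 = 9.3600
Highest R₀: strategy A with 12.4300.

12.43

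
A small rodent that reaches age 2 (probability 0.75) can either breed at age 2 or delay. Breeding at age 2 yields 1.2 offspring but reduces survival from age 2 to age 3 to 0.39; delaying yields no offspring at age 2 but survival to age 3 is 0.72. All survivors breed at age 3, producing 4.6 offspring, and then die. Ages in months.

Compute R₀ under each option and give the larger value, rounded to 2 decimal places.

breed at age 2: R₀ = 0.75 × (1.2 + 0.39 × 4.6) = 0.75 × 2.9940 = 2.2455
delay to age 3: R₀ = 0.75 × (0.72 × 4.6) = 0.75 × 3.3120 = 2.4840
Higher: delay to age 3 (2.4840).

2.48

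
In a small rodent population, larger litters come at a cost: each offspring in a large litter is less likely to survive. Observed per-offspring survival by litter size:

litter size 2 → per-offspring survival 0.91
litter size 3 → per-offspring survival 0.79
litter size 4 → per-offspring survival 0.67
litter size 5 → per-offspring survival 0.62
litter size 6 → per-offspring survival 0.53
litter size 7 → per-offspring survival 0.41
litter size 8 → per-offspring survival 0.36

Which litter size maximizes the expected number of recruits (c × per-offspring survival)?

6

Expected recruits = c × s(c):
  c=2: 2 × 0.91 = 1.820
  c=3: 3 × 0.79 = 2.370
  c=4: 4 × 0.67 = 2.680
  c=5: 5 × 0.62 = 3.100
  c=6: 6 × 0.53 = 3.180
  c=7: 7 × 0.41 = 2.870
  c=8: 8 × 0.36 = 2.880
Maximum at c = 6 (3.180 recruits).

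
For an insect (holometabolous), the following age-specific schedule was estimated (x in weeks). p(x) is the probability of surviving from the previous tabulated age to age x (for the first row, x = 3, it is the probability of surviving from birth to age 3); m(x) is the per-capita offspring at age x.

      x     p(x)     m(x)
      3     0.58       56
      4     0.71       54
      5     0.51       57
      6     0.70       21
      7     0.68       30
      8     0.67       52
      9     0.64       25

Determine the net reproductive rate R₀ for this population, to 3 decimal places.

77.329

Survivorship from birth: l_x = p_3·p_4·…·p_x.
  l_3 = 0.58000
  l_4 = 0.41180
  l_5 = 0.21002
  l_6 = 0.14701
  l_7 = 0.09997
  l_8 = 0.06698
  l_9 = 0.04287
R₀ = Σ l_x m(x):
  age 3: 0.58000 × 56 = 32.4800
  age 4: 0.41180 × 54 = 22.2372
  age 5: 0.21002 × 57 = 11.9711
  age 6: 0.14701 × 21 = 3.0872
  age 7: 0.09997 × 30 = 2.9991
  age 8: 0.06698 × 52 = 3.4830
  age 9: 0.04287 × 25 = 1.0717
R₀ = 32.4800 + 22.2372 + 11.9711 + 3.0872 + 2.9991 + 3.4830 + 1.0717 = 77.3294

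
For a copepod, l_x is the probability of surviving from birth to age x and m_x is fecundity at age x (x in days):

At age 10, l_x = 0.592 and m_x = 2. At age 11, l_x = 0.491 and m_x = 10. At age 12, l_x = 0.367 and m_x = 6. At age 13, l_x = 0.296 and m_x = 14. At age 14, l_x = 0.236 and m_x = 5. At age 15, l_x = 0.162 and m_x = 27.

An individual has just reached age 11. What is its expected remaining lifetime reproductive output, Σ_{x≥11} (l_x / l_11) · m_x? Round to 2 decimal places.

34.24

l_11 = 0.491. Conditional survival from age 11 to x is l_x / l_11.
  x=11: (0.491/0.491) × 10 = 10.0000
  x=12: (0.367/0.491) × 6 = 4.4847
  x=13: (0.296/0.491) × 14 = 8.4399
  x=14: (0.236/0.491) × 5 = 2.4033
  x=15: (0.162/0.491) × 27 = 8.9084
Sum = 10.0000 + 4.4847 + 8.4399 + 2.4033 + 8.9084 = 34.2363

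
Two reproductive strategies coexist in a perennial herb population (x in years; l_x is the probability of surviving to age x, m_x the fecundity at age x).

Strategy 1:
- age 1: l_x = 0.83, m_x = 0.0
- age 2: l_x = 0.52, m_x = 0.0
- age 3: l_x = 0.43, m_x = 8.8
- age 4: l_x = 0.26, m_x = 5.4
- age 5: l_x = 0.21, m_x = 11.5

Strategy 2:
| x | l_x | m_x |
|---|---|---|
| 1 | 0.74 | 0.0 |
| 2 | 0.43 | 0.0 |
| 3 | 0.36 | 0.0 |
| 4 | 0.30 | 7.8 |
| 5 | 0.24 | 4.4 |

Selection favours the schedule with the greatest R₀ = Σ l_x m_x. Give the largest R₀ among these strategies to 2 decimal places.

7.60

Strategy 1: R₀ = 0.83×0.0 + 0.52×0.0 + 0.43×8.8 + 0.26×5.4 + 0.21×11.5 = 7.6030
Strategy 2: R₀ = 0.74×0.0 + 0.43×0.0 + 0.36×0.0 + 0.30×7.8 + 0.24×4.4 = 3.3960
Highest R₀: strategy 1 with 7.6030.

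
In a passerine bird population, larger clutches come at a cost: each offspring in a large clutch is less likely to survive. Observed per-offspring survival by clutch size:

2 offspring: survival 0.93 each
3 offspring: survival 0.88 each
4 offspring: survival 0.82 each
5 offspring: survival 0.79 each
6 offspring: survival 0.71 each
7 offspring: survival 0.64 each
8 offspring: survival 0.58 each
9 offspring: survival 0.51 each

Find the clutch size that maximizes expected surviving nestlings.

Expected surviving nestlings = c × s(c):
  c=2: 2 × 0.93 = 1.860
  c=3: 3 × 0.88 = 2.640
  c=4: 4 × 0.82 = 3.280
  c=5: 5 × 0.79 = 3.950
  c=6: 6 × 0.71 = 4.260
  c=7: 7 × 0.64 = 4.480
  c=8: 8 × 0.58 = 4.640
  c=9: 9 × 0.51 = 4.590
Maximum at c = 8 (4.640 surviving nestlings).

8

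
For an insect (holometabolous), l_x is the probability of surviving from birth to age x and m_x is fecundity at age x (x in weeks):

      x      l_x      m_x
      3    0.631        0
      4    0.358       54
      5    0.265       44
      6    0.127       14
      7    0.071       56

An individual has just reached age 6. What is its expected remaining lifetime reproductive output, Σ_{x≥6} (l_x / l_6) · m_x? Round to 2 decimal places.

l_6 = 0.127. Conditional survival from age 6 to x is l_x / l_6.
  x=6: (0.127/0.127) × 14 = 14.0000
  x=7: (0.071/0.127) × 56 = 31.3071
Sum = 14.0000 + 31.3071 = 45.3071

45.31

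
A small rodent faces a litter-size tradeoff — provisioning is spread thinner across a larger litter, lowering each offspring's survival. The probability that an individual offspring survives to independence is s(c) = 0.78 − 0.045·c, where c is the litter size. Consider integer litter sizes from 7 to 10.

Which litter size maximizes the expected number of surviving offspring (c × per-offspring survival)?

Expected surviving offspring = c × s(c):
  c=7: 7 × 0.465 = 3.255
  c=8: 8 × 0.420 = 3.360
  c=9: 9 × 0.375 = 3.375
  c=10: 10 × 0.330 = 3.300
Maximum at c = 9 (3.375 surviving offspring).

9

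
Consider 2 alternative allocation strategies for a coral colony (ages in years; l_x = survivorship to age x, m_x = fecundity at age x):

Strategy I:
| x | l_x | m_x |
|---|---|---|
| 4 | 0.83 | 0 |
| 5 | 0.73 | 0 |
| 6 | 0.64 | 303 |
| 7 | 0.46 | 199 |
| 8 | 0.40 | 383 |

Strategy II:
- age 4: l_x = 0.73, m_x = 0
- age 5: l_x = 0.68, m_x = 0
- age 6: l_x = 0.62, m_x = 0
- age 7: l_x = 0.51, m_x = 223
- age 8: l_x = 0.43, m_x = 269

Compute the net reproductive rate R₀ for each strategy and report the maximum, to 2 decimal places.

438.66

Strategy I: R₀ = 0.83×0 + 0.73×0 + 0.64×303 + 0.46×199 + 0.40×383 = 438.6600
Strategy II: R₀ = 0.73×0 + 0.68×0 + 0.62×0 + 0.51×223 + 0.43×269 = 229.4000
Highest R₀: strategy I with 438.6600.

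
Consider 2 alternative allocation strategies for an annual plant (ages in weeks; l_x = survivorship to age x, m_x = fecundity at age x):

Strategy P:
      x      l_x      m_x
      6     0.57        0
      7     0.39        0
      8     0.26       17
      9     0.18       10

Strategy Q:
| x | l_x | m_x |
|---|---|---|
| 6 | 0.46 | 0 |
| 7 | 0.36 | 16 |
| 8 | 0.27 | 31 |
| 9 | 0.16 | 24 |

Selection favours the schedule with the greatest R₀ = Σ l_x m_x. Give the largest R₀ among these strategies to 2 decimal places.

Strategy P: R₀ = 0.57×0 + 0.39×0 + 0.26×17 + 0.18×10 = 6.2200
Strategy Q: R₀ = 0.46×0 + 0.36×16 + 0.27×31 + 0.16×24 = 17.9700
Highest R₀: strategy Q with 17.9700.

17.97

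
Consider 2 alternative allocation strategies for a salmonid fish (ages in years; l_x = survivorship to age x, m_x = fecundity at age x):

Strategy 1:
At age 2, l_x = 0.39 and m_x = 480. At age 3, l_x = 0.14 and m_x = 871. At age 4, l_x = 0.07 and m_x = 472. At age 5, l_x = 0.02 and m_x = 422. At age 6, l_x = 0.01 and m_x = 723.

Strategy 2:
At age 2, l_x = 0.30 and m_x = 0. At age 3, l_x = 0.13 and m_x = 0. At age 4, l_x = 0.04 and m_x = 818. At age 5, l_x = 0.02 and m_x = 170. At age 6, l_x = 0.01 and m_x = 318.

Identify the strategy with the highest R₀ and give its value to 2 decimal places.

Strategy 1: R₀ = 0.39×480 + 0.14×871 + 0.07×472 + 0.02×422 + 0.01×723 = 357.8500
Strategy 2: R₀ = 0.30×0 + 0.13×0 + 0.04×818 + 0.02×170 + 0.01×318 = 39.3000
Highest R₀: strategy 1 with 357.8500.

357.85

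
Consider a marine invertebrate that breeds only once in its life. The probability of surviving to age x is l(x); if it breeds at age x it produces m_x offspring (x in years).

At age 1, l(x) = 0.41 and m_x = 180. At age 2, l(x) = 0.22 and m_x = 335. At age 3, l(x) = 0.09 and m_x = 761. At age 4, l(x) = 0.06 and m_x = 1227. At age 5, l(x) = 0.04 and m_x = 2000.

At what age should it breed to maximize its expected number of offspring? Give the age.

Expected offspring if breeding at age x = l(x) × m_x:
  age 1: 0.41 × 180 = 73.800
  age 2: 0.22 × 335 = 73.700
  age 3: 0.09 × 761 = 68.490
  age 4: 0.06 × 1227 = 73.620
  age 5: 0.04 × 2000 = 80.000
Maximum at age 5 (80.000).

5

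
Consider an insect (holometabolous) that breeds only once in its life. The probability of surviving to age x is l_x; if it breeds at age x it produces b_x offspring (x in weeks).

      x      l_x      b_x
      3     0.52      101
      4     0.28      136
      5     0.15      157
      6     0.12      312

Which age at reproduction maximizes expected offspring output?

Expected offspring if breeding at age x = l_x × b_x:
  age 3: 0.52 × 101 = 52.520
  age 4: 0.28 × 136 = 38.080
  age 5: 0.15 × 157 = 23.550
  age 6: 0.12 × 312 = 37.440
Maximum at age 3 (52.520).

3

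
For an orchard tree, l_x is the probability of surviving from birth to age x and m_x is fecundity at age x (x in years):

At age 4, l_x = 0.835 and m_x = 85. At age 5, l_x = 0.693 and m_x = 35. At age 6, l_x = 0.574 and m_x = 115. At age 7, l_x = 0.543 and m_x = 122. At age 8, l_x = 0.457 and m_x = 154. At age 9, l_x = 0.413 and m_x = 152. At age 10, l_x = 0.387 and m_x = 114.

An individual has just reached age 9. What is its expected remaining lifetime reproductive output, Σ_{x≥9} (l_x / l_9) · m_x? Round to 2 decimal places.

l_9 = 0.413. Conditional survival from age 9 to x is l_x / l_9.
  x=9: (0.413/0.413) × 152 = 152.0000
  x=10: (0.387/0.413) × 114 = 106.8232
Sum = 152.0000 + 106.8232 = 258.8232

258.82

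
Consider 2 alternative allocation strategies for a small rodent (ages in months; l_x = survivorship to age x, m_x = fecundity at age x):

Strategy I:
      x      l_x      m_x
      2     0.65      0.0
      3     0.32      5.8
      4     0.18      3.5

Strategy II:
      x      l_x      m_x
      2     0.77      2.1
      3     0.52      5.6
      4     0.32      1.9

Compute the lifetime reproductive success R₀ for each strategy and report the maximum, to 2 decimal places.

5.14

Strategy I: R₀ = 0.65×0.0 + 0.32×5.8 + 0.18×3.5 = 2.4860
Strategy II: R₀ = 0.77×2.1 + 0.52×5.6 + 0.32×1.9 = 5.1370
Highest R₀: strategy II with 5.1370.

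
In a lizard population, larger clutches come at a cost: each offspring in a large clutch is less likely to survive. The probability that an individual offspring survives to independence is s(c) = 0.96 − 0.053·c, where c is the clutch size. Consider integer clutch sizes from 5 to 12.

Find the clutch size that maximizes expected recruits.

9

Expected recruits = c × s(c):
  c=5: 5 × 0.695 = 3.475
  c=6: 6 × 0.642 = 3.852
  c=7: 7 × 0.589 = 4.123
  c=8: 8 × 0.536 = 4.288
  c=9: 9 × 0.483 = 4.347
  c=10: 10 × 0.430 = 4.300
  c=11: 11 × 0.377 = 4.147
  c=12: 12 × 0.324 = 3.888
Maximum at c = 9 (4.347 recruits).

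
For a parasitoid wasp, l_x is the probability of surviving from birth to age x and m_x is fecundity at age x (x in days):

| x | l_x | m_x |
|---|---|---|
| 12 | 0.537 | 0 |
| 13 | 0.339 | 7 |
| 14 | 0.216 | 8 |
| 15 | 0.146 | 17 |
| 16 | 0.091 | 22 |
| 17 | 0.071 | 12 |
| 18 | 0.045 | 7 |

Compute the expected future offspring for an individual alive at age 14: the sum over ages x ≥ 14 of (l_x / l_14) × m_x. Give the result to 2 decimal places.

l_14 = 0.216. Conditional survival from age 14 to x is l_x / l_14.
  x=14: (0.216/0.216) × 8 = 8.0000
  x=15: (0.146/0.216) × 17 = 11.4907
  x=16: (0.091/0.216) × 22 = 9.2685
  x=17: (0.071/0.216) × 12 = 3.9444
  x=18: (0.045/0.216) × 7 = 1.4583
Sum = 8.0000 + 11.4907 + 9.2685 + 3.9444 + 1.4583 = 34.1620

34.16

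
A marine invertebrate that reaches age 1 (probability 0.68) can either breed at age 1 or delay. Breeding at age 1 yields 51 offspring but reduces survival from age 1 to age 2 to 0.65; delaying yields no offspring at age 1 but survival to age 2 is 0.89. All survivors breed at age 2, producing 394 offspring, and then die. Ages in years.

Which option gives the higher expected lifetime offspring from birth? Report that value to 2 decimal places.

breed at age 1: R₀ = 0.68 × (51 + 0.65 × 394) = 0.68 × 307.1000 = 208.8280
delay to age 2: R₀ = 0.68 × (0.89 × 394) = 0.68 × 350.6600 = 238.4488
Higher: delay to age 2 (238.4488).

238.45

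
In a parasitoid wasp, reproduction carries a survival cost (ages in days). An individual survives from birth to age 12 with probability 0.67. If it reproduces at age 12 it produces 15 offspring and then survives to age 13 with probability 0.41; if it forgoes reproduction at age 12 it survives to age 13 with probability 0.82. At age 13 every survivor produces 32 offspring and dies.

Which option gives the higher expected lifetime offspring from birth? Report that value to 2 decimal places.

breed at age 12: R₀ = 0.67 × (15 + 0.41 × 32) = 0.67 × 28.1200 = 18.8404
delay to age 13: R₀ = 0.67 × (0.82 × 32) = 0.67 × 26.2400 = 17.5808
Higher: breed at age 12 (18.8404).

18.84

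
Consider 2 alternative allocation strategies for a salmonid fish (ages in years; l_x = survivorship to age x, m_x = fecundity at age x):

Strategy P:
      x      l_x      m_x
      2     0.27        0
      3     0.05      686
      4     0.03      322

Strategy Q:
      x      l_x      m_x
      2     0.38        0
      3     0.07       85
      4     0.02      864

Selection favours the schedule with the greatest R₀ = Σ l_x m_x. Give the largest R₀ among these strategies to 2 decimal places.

43.96

Strategy P: R₀ = 0.27×0 + 0.05×686 + 0.03×322 = 43.9600
Strategy Q: R₀ = 0.38×0 + 0.07×85 + 0.02×864 = 23.2300
Highest R₀: strategy P with 43.9600.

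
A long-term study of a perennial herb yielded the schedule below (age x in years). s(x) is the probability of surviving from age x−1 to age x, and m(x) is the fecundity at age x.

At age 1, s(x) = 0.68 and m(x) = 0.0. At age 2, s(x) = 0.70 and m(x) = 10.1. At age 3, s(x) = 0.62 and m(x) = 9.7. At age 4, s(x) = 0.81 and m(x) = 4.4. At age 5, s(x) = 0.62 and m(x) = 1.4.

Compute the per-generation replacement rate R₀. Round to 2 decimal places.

Survivorship from birth: l_x = s_1·s_2·…·s_x.
  l_1 = 0.68000
  l_2 = 0.47600
  l_3 = 0.29512
  l_4 = 0.23905
  l_5 = 0.14821
R₀ = Σ l_x m(x):
  age 1: 0.68000 × 0.0 = 0.0000
  age 2: 0.47600 × 10.1 = 4.8076
  age 3: 0.29512 × 9.7 = 2.8627
  age 4: 0.23905 × 4.4 = 1.0518
  age 5: 0.14821 × 1.4 = 0.2075
R₀ = 0.0000 + 4.8076 + 2.8627 + 1.0518 + 0.2075 = 8.9296

8.93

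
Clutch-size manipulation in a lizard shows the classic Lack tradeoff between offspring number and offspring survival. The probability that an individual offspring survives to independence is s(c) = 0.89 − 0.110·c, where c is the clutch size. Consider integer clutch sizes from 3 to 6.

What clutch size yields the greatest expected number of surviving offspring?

Expected surviving offspring = c × s(c):
  c=3: 3 × 0.560 = 1.680
  c=4: 4 × 0.450 = 1.800
  c=5: 5 × 0.340 = 1.700
  c=6: 6 × 0.230 = 1.380
Maximum at c = 4 (1.800 surviving offspring).

4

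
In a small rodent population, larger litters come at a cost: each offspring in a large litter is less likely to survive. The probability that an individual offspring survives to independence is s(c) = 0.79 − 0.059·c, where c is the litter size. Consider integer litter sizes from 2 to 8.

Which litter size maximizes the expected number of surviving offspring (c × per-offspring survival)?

7

Expected surviving offspring = c × s(c):
  c=2: 2 × 0.672 = 1.344
  c=3: 3 × 0.613 = 1.839
  c=4: 4 × 0.554 = 2.216
  c=5: 5 × 0.495 = 2.475
  c=6: 6 × 0.436 = 2.616
  c=7: 7 × 0.377 = 2.639
  c=8: 8 × 0.318 = 2.544
Maximum at c = 7 (2.639 surviving offspring).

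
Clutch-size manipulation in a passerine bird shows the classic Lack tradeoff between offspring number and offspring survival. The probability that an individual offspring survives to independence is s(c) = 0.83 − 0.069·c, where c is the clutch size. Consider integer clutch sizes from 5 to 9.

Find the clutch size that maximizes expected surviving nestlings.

6

Expected surviving nestlings = c × s(c):
  c=5: 5 × 0.485 = 2.425
  c=6: 6 × 0.416 = 2.496
  c=7: 7 × 0.347 = 2.429
  c=8: 8 × 0.278 = 2.224
  c=9: 9 × 0.209 = 1.881
Maximum at c = 6 (2.496 surviving nestlings).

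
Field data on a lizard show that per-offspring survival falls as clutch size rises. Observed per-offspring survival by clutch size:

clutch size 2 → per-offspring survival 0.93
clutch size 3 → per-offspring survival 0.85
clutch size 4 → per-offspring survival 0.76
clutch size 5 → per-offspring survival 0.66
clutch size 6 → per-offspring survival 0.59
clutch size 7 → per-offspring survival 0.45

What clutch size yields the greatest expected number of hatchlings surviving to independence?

6

Expected hatchlings surviving to independence = c × s(c):
  c=2: 2 × 0.93 = 1.860
  c=3: 3 × 0.85 = 2.550
  c=4: 4 × 0.76 = 3.040
  c=5: 5 × 0.66 = 3.300
  c=6: 6 × 0.59 = 3.540
  c=7: 7 × 0.45 = 3.150
Maximum at c = 6 (3.540 hatchlings surviving to independence).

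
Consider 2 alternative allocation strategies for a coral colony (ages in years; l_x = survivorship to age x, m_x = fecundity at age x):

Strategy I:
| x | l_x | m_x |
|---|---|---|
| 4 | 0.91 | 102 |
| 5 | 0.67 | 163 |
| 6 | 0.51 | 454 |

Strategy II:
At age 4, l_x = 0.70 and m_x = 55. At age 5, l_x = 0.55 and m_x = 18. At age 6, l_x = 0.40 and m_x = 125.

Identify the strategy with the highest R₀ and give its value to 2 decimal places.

Strategy I: R₀ = 0.91×102 + 0.67×163 + 0.51×454 = 433.5700
Strategy II: R₀ = 0.70×55 + 0.55×18 + 0.40×125 = 98.4000
Highest R₀: strategy I with 433.5700.

433.57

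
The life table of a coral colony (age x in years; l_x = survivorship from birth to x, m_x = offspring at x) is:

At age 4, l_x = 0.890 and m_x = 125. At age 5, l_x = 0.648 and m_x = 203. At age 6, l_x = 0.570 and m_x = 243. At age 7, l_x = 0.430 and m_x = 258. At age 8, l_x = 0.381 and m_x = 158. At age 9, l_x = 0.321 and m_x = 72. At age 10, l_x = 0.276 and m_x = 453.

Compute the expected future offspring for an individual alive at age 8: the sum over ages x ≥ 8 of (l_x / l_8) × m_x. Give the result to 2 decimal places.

546.82

l_8 = 0.381. Conditional survival from age 8 to x is l_x / l_8.
  x=8: (0.381/0.381) × 158 = 158.0000
  x=9: (0.321/0.381) × 72 = 60.6614
  x=10: (0.276/0.381) × 453 = 328.1575
Sum = 158.0000 + 60.6614 + 328.1575 = 546.8189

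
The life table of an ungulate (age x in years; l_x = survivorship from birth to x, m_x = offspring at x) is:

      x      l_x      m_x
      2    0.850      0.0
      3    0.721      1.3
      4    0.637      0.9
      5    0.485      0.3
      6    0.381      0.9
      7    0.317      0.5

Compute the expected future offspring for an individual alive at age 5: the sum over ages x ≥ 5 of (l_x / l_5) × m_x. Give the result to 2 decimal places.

1.33

l_5 = 0.485. Conditional survival from age 5 to x is l_x / l_5.
  x=5: (0.485/0.485) × 0.3 = 0.3000
  x=6: (0.381/0.485) × 0.9 = 0.7070
  x=7: (0.317/0.485) × 0.5 = 0.3268
Sum = 0.3000 + 0.7070 + 0.3268 = 1.3338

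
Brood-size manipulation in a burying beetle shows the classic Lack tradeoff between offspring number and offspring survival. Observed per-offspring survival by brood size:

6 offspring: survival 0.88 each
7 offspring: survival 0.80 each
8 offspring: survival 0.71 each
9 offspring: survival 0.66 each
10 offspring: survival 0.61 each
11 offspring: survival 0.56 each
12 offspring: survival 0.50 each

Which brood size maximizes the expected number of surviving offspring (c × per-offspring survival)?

11

Expected surviving offspring = c × s(c):
  c=6: 6 × 0.88 = 5.280
  c=7: 7 × 0.80 = 5.600
  c=8: 8 × 0.71 = 5.680
  c=9: 9 × 0.66 = 5.940
  c=10: 10 × 0.61 = 6.100
  c=11: 11 × 0.56 = 6.160
  c=12: 12 × 0.50 = 6.000
Maximum at c = 11 (6.160 surviving offspring).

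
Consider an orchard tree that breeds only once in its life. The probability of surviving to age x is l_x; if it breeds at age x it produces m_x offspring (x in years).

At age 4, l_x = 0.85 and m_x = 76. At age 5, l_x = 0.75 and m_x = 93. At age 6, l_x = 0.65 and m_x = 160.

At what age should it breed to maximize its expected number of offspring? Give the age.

6

Expected offspring if breeding at age x = l_x × m_x:
  age 4: 0.85 × 76 = 64.600
  age 5: 0.75 × 93 = 69.750
  age 6: 0.65 × 160 = 104.000
Maximum at age 6 (104.000).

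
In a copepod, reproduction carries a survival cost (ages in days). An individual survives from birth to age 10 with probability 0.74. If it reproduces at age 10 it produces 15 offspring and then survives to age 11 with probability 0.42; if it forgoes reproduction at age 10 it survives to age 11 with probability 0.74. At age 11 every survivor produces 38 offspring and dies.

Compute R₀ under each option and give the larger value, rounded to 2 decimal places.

22.91

breed at age 10: R₀ = 0.74 × (15 + 0.42 × 38) = 0.74 × 30.9600 = 22.9104
delay to age 11: R₀ = 0.74 × (0.74 × 38) = 0.74 × 28.1200 = 20.8088
Higher: breed at age 10 (22.9104).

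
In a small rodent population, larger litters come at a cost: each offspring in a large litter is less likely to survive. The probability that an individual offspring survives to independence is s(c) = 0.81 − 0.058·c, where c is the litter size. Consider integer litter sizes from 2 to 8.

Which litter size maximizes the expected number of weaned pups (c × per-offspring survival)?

Expected weaned pups = c × s(c):
  c=2: 2 × 0.694 = 1.388
  c=3: 3 × 0.636 = 1.908
  c=4: 4 × 0.578 = 2.312
  c=5: 5 × 0.520 = 2.600
  c=6: 6 × 0.462 = 2.772
  c=7: 7 × 0.404 = 2.828
  c=8: 8 × 0.346 = 2.768
Maximum at c = 7 (2.828 weaned pups).

7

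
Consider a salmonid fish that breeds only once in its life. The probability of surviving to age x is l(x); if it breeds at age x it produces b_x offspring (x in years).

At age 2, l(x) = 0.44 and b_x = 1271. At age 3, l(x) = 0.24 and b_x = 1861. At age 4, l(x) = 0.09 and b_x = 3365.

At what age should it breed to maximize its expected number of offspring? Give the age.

2

Expected offspring if breeding at age x = l(x) × b_x:
  age 2: 0.44 × 1271 = 559.240
  age 3: 0.24 × 1861 = 446.640
  age 4: 0.09 × 3365 = 302.850
Maximum at age 2 (559.240).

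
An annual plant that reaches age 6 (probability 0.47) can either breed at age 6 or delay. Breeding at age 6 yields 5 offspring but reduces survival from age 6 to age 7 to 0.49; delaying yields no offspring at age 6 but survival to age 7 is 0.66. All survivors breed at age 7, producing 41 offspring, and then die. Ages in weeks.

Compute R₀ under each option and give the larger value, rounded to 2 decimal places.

12.72

breed at age 6: R₀ = 0.47 × (5 + 0.49 × 41) = 0.47 × 25.0900 = 11.7923
delay to age 7: R₀ = 0.47 × (0.66 × 41) = 0.47 × 27.0600 = 12.7182
Higher: delay to age 7 (12.7182).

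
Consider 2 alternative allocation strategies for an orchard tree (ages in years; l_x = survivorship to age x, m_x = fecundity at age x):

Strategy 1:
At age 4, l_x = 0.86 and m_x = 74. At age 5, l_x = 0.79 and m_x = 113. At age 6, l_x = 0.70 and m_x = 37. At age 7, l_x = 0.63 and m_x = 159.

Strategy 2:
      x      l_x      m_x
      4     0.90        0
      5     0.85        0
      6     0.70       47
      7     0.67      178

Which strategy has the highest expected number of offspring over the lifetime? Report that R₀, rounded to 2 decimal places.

278.98

Strategy 1: R₀ = 0.86×74 + 0.79×113 + 0.70×37 + 0.63×159 = 278.9800
Strategy 2: R₀ = 0.90×0 + 0.85×0 + 0.70×47 + 0.67×178 = 152.1600
Highest R₀: strategy 1 with 278.9800.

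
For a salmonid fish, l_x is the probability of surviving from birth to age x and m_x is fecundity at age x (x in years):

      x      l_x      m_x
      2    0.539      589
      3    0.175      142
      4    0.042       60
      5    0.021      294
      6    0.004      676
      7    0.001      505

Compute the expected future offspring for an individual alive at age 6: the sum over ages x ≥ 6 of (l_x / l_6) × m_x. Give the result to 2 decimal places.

l_6 = 0.004. Conditional survival from age 6 to x is l_x / l_6.
  x=6: (0.004/0.004) × 676 = 676.0000
  x=7: (0.001/0.004) × 505 = 126.2500
Sum = 676.0000 + 126.2500 = 802.2500

802.25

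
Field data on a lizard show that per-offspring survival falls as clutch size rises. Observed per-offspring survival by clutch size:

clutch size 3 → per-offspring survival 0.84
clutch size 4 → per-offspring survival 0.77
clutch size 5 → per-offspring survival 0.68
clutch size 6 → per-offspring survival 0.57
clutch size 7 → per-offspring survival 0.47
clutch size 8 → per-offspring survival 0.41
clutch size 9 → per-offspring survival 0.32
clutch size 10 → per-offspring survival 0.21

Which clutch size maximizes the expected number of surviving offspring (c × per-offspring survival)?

6

Expected surviving offspring = c × s(c):
  c=3: 3 × 0.84 = 2.520
  c=4: 4 × 0.77 = 3.080
  c=5: 5 × 0.68 = 3.400
  c=6: 6 × 0.57 = 3.420
  c=7: 7 × 0.47 = 3.290
  c=8: 8 × 0.41 = 3.280
  c=9: 9 × 0.32 = 2.880
  c=10: 10 × 0.21 = 2.100
Maximum at c = 6 (3.420 surviving offspring).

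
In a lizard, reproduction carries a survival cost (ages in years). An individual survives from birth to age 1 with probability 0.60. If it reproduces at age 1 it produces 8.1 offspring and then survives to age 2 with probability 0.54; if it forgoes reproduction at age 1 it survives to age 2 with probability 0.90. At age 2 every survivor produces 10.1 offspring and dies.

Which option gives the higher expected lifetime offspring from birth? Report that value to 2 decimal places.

8.13

breed at age 1: R₀ = 0.60 × (8.1 + 0.54 × 10.1) = 0.60 × 13.5540 = 8.1324
delay to age 2: R₀ = 0.60 × (0.90 × 10.1) = 0.60 × 9.0900 = 5.4540
Higher: breed at age 1 (8.1324).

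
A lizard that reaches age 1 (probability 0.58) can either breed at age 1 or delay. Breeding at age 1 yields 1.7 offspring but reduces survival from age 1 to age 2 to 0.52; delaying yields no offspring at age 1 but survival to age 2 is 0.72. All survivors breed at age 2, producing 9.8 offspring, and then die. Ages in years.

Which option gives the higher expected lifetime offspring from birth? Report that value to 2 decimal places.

4.09

breed at age 1: R₀ = 0.58 × (1.7 + 0.52 × 9.8) = 0.58 × 6.7960 = 3.9417
delay to age 2: R₀ = 0.58 × (0.72 × 9.8) = 0.58 × 7.0560 = 4.0925
Higher: delay to age 2 (4.0925).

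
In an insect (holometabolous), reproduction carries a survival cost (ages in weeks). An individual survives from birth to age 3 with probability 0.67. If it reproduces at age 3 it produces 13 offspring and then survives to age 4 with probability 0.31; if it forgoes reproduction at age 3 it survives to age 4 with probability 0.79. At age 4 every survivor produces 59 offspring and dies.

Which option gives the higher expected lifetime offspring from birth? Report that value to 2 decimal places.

31.23

breed at age 3: R₀ = 0.67 × (13 + 0.31 × 59) = 0.67 × 31.2900 = 20.9643
delay to age 4: R₀ = 0.67 × (0.79 × 59) = 0.67 × 46.6100 = 31.2287
Higher: delay to age 4 (31.2287).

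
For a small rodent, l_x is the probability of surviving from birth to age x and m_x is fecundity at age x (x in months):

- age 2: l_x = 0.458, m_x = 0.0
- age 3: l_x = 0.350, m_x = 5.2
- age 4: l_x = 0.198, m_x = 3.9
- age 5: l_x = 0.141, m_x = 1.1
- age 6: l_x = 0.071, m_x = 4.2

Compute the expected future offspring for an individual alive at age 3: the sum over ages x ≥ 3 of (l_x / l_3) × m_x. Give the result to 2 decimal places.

l_3 = 0.350. Conditional survival from age 3 to x is l_x / l_3.
  x=3: (0.350/0.350) × 5.2 = 5.2000
  x=4: (0.198/0.350) × 3.9 = 2.2063
  x=5: (0.141/0.350) × 1.1 = 0.4431
  x=6: (0.071/0.350) × 4.2 = 0.8520
Sum = 5.2000 + 2.2063 + 0.4431 + 0.8520 = 8.7014

8.70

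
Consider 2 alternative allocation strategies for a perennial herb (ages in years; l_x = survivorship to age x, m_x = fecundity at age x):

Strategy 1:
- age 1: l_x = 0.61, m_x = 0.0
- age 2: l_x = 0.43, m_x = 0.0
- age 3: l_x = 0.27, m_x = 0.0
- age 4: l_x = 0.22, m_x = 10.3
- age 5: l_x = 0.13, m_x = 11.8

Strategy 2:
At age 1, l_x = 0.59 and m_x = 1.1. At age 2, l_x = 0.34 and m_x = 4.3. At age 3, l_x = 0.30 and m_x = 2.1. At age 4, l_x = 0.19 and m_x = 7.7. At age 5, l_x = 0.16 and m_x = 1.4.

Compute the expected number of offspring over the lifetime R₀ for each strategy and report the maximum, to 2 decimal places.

4.43

Strategy 1: R₀ = 0.61×0.0 + 0.43×0.0 + 0.27×0.0 + 0.22×10.3 + 0.13×11.8 = 3.8000
Strategy 2: R₀ = 0.59×1.1 + 0.34×4.3 + 0.30×2.1 + 0.19×7.7 + 0.16×1.4 = 4.4280
Highest R₀: strategy 2 with 4.4280.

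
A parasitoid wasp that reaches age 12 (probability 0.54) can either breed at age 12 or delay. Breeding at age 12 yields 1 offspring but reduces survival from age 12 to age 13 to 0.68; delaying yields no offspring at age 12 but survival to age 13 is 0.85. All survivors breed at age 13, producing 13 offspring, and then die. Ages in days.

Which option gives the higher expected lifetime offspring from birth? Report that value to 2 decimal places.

breed at age 12: R₀ = 0.54 × (1 + 0.68 × 13) = 0.54 × 9.8400 = 5.3136
delay to age 13: R₀ = 0.54 × (0.85 × 13) = 0.54 × 11.0500 = 5.9670
Higher: delay to age 13 (5.9670).

5.97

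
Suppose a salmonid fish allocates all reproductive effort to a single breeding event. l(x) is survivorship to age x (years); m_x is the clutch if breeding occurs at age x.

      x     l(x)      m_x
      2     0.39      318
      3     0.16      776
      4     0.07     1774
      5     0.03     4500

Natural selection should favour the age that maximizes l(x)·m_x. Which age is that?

Expected offspring if breeding at age x = l(x) × m_x:
  age 2: 0.39 × 318 = 124.020
  age 3: 0.16 × 776 = 124.160
  age 4: 0.07 × 1774 = 124.180
  age 5: 0.03 × 4500 = 135.000
Maximum at age 5 (135.000).

5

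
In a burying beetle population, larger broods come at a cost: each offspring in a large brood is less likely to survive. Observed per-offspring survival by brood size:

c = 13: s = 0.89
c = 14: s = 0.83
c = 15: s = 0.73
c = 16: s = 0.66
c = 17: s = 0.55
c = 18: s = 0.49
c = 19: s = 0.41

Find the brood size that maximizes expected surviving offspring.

Expected surviving offspring = c × s(c):
  c=13: 13 × 0.89 = 11.570
  c=14: 14 × 0.83 = 11.620
  c=15: 15 × 0.73 = 10.950
  c=16: 16 × 0.66 = 10.560
  c=17: 17 × 0.55 = 9.350
  c=18: 18 × 0.49 = 8.820
  c=19: 19 × 0.41 = 7.790
Maximum at c = 14 (11.620 surviving offspring).

14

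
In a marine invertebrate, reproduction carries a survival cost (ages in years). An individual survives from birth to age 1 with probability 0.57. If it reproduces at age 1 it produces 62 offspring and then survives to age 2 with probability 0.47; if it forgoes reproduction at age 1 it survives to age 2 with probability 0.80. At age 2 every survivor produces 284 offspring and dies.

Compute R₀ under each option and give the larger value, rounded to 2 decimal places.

breed at age 1: R₀ = 0.57 × (62 + 0.47 × 284) = 0.57 × 195.4800 = 111.4236
delay to age 2: R₀ = 0.57 × (0.80 × 284) = 0.57 × 227.2000 = 129.5040
Higher: delay to age 2 (129.5040).

129.50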